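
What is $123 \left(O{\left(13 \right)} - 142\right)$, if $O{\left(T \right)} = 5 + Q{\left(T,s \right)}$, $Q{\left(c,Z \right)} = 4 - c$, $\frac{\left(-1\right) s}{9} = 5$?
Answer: $-17958$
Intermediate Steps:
$s = -45$ ($s = \left(-9\right) 5 = -45$)
$O{\left(T \right)} = 9 - T$ ($O{\left(T \right)} = 5 - \left(-4 + T\right) = 9 - T$)
$123 \left(O{\left(13 \right)} - 142\right) = 123 \left(\left(9 - 13\right) - 142\right) = 123 \left(-4 - 142\right) = 123 \left(-146\right) = -17958$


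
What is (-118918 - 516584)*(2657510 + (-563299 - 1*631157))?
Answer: -929773743108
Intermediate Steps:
(-118918 - 516584)*(2657510 + (-563299 - 1*631157)) = -635502*(2657510 + (-563299 - 631157)) = -635502*(2657510 - 1194456) = -635502*1463054 = -929773743108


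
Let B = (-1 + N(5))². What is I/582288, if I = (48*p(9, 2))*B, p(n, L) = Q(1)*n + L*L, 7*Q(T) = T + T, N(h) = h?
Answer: 736/84917 ≈ 0.0086673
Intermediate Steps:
Q(T) = 2*T/7 (Q(T) = (T + T)/7 = (2*T)/7 = 2*T/7)
p(n, L) = L² + 2*n/7 (p(n, L) = ((2/7)*1)*n + L*L = 2*n/7 + L² = L² + 2*n/7)
B = 16 (B = (-1 + 5)² = 4² = 16)
I = 35328/7 (I = (48*(2² + (2/7)*9))*16 = (48*(4 + 18/7))*16 = (48*(46/7))*16 = (2208/7)*16 = 35328/7 ≈ 5046.9)
I/582288 = (35328/7)/582288 = (35328/7)*(1/582288) = 736/84917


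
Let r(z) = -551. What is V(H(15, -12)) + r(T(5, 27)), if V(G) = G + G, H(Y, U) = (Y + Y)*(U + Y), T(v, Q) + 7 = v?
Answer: -371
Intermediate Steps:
T(v, Q) = -7 + v
H(Y, U) = 2*Y*(U + Y) (H(Y, U) = (2*Y)*(U + Y) = 2*Y*(U + Y))
V(G) = 2*G
V(H(15, -12)) + r(T(5, 27)) = 2*(2*15*(-12 + 15)) - 551 = 2*(2*15*3) - 551 = 2*90 - 551 = 180 - 551 = -371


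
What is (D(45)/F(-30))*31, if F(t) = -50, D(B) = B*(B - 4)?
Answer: -11439/10 ≈ -1143.9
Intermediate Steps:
D(B) = B*(-4 + B)
(D(45)/F(-30))*31 = ((45*(-4 + 45))/(-50))*31 = ((45*41)*(-1/50))*31 = (1845*(-1/50))*31 = -369/10*31 = -11439/10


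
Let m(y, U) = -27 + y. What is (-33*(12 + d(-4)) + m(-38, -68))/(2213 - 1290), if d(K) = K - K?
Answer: -461/923 ≈ -0.49946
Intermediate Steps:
d(K) = 0
(-33*(12 + d(-4)) + m(-38, -68))/(2213 - 1290) = (-33*(12 + 0) + (-27 - 38))/(2213 - 1290) = (-33*12 - 65)/923 = (-396 - 65)*(1/923) = -461*1/923 = -461/923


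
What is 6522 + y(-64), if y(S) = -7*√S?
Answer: 6522 - 56*I ≈ 6522.0 - 56.0*I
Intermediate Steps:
6522 + y(-64) = 6522 - 56*I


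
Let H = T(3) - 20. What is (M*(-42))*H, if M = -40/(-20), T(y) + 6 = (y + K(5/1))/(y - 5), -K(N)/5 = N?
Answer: 1260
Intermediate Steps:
K(N) = -5*N
T(y) = -6 + (-25 + y)/(-5 + y) (T(y) = -6 + (y - 25/1)/(y - 5) = -6 + (y - 25)/(-5 + y) = -6 + (-25 + y)/(-5 + y))
H = -15 (H = 5*(1 - 1*3)/(-5 + 3) - 20 = 5*(1 - 3)/(-2) - 20 = 5*(-½)*(-2) - 20 = 5 - 20 = -15)
M = 2 (M = -40*(-1/20) = 2)
(M*(-42))*H = (2*(-42))*(-15) = -84*(-15) = 1260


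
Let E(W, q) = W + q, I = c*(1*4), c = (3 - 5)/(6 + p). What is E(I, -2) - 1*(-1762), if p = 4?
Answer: 8796/5 ≈ 1759.2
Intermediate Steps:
c = -⅕ (c = (3 - 5)/(6 + 4) = -2/10 = -2*⅒ = -⅕ ≈ -0.20000)
I = -⅘ (I = -4/5 = -⅕*4 = -⅘ ≈ -0.80000)
E(I, -2) - 1*(-1762) = (-⅘ - 2) - 1*(-1762) = -14/5 + 1762 = 8796/5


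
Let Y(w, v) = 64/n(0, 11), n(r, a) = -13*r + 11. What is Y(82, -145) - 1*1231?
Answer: -13477/11 ≈ -1225.2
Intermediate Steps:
n(r, a) = 11 - 13*r
Y(w, v) = 64/11 (Y(w, v) = 64/(11 - 13*0) = 64/(11 + 0) = 64/11)
Y(82, -145) - 1*1231 = 64/11 - 1*1231 = 64/11 - 1231 = -13477/11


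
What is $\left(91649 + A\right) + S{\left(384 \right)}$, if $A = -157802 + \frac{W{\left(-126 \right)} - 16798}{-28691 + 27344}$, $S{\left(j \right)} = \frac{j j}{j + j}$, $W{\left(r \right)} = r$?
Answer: $- \frac{88832543}{1347} \approx -65948.0$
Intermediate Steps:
$S{\left(j \right)} = \frac{j}{2}$ ($S{\left(j \right)} = \frac{j^{2}}{2 j} = j^{2} \frac{1}{2 j} = \frac{j}{2}$)
$A = - \frac{212542370}{1347}$ ($A = -157802 + \frac{-126 - 16798}{-28691 + 27344} = -157802 - \frac{16924}{-1347} = -157802 - - \frac{16924}{1347} = -157802 + \frac{16924}{1347} = - \frac{212542370}{1347} \approx -1.5779 \cdot 10^{5}$)
$\left(91649 + A\right) + S{\left(384 \right)} = \left(91649 - \frac{212542370}{1347}\right) + \frac{1}{2} \cdot 384 = - \frac{89091167}{1347} + 192 = - \frac{88832543}{1347}$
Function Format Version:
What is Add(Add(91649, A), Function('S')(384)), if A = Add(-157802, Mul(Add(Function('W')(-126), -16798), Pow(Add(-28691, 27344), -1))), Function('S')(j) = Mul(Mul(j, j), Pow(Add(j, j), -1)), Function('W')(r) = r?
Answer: Rational(-88832543, 1347) ≈ -65948.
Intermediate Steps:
Function('S')(j) = Mul(Rational(1, 2), j) (Function('S')(j) = Mul(Pow(j, 2), Pow(Mul(2, j), -1)) = Mul(Pow(j, 2), Mul(Rational(1, 2), Pow(j, -1))) = Mul(Rational(1, 2), j))
A = Rational(-212542370, 1347) (A = Add(-157802, Mul(Add(-126, -16798), Pow(Add(-28691, 27344), -1))) = Add(-157802, Mul(-16924, Pow(-1347, -1))) = Add(-157802, Mul(-16924, Rational(-1, 1347))) = Add(-157802, Rational(16924, 1347)) = Rational(-212542370, 1347) ≈ -1.5779e+5)
Add(Add(91649, A), Function('S')(384)) = Add(Add(91649, Rational(-212542370, 1347)), Mul(Rational(1, 2), 384)) = Add(Rational(-89091167, 1347), 192) = Rational(-88832543, 1347)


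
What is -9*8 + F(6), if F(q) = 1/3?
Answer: -215/3 ≈ -71.667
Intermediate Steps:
F(q) = ⅓
-9*8 + F(6) = -9*8 + ⅓ = -72 + ⅓ = -215/3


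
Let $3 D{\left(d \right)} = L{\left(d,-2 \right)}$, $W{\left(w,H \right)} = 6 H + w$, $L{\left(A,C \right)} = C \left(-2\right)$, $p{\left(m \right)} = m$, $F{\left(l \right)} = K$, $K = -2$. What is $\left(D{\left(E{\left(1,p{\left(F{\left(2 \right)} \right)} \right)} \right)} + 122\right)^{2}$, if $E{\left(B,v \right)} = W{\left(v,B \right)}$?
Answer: $\frac{136900}{9} \approx 15211.0$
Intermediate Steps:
$F{\left(l \right)} = -2$
$L{\left(A,C \right)} = - 2 C$
$W{\left(w,H \right)} = w + 6 H$
$E{\left(B,v \right)} = v + 6 B$
$D{\left(d \right)} = \frac{4}{3}$ ($D{\left(d \right)} = \frac{\left(-2\right) \left(-2\right)}{3} = \frac{1}{3} \cdot 4 = \frac{4}{3}$)
$\left(D{\left(E{\left(1,p{\left(F{\left(2 \right)} \right)} \right)} \right)} + 122\right)^{2} = \left(\frac{4}{3} + 122\right)^{2} = \left(\frac{370}{3}\right)^{2} = \frac{136900}{9}$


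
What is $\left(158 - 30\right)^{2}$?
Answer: $16384$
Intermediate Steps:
$\left(158 - 30\right)^{2} = 128^{2} = 16384$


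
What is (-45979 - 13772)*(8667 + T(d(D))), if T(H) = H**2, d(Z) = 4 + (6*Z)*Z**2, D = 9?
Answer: -1145758347801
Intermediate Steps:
d(Z) = 4 + 6*Z**3
(-45979 - 13772)*(8667 + T(d(D))) = (-45979 - 13772)*(8667 + (4 + 6*9**3)**2) = -59751*(8667 + (4 + 6*729)**2) = -59751*(8667 + (4 + 4374)**2) = -59751*(8667 + 4378**2) = -59751*(8667 + 19166884) = -59751*19175551 = -1145758347801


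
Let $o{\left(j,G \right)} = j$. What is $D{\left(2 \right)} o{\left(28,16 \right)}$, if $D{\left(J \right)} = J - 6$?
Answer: $-112$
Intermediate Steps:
$D{\left(J \right)} = -6 + J$ ($D{\left(J \right)} = J - 6 = -6 + J$)
$D{\left(2 \right)} o{\left(28,16 \right)} = \left(-6 + 2\right) 28 = \left(-4\right) 28 = -112$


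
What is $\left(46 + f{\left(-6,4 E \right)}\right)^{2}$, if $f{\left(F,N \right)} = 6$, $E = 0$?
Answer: $2704$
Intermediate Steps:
$\left(46 + f{\left(-6,4 E \right)}\right)^{2} = \left(46 + 6\right)^{2} = 52^{2} = 2704$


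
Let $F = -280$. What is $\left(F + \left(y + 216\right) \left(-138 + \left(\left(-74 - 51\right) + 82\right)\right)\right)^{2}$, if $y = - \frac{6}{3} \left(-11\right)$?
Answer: $1879916164$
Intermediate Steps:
$y = 22$ ($y = \left(-6\right) \frac{1}{3} \left(-11\right) = \left(-2\right) \left(-11\right) = 22$)
$\left(F + \left(y + 216\right) \left(-138 + \left(\left(-74 - 51\right) + 82\right)\right)\right)^{2} = \left(-280 + \left(22 + 216\right) \left(-138 + \left(\left(-74 - 51\right) + 82\right)\right)\right)^{2} = \left(-280 + 238 \left(-138 + \left(-125 + 82\right)\right)\right)^{2} = \left(-280 + 238 \left(-138 - 43\right)\right)^{2} = \left(-280 + 238 \left(-181\right)\right)^{2} = \left(-280 - 43078\right)^{2} = \left(-43358\right)^{2} = 1879916164$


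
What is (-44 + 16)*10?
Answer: -280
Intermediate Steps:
(-44 + 16)*10 = -28*10 = -280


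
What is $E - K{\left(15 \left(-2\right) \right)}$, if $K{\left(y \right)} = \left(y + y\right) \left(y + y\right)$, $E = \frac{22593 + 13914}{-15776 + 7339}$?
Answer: $- \frac{30409707}{8437} \approx -3604.3$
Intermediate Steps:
$E = - \frac{36507}{8437}$ ($E = \frac{36507}{-8437} = 36507 \left(- \frac{1}{8437}\right) = - \frac{36507}{8437} \approx -4.327$)
$K{\left(y \right)} = 4 y^{2}$ ($K{\left(y \right)} = 2 y 2 y = 4 y^{2}$)
$E - K{\left(15 \left(-2\right) \right)} = - \frac{36507}{8437} - 4 \left(15 \left(-2\right)\right)^{2} = - \frac{36507}{8437} - 4 \left(-30\right)^{2} = - \frac{36507}{8437} - 4 \cdot 900 = - \frac{36507}{8437} - 3600 = - \frac{30409707}{8437}$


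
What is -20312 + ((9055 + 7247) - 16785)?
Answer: -20795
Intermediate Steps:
-20312 + ((9055 + 7247) - 16785) = -20312 + (16302 - 16785) = -20312 - 483 = -20795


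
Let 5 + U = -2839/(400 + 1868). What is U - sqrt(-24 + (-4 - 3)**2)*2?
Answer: -36859/2268 ≈ -16.252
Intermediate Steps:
U = -14179/2268 (U = -5 - 2839/(400 + 1868) = -5 - 2839/2268 = -14179/2268 ≈ -6.2518)
U - sqrt(-24 + (-4 - 3)**2)*2 = -14179/2268 - sqrt(-24 + (-4 - 3)**2)*2 = -14179/2268 - sqrt(-24 + (-7)**2)*2 = -14179/2268 - sqrt(-24 + 49)*2 = -14179/2268 - sqrt(25)*2 = -14179/2268 - 5*2 = -14179/2268 - 1*10 = -14179/2268 - 10 = -36859/2268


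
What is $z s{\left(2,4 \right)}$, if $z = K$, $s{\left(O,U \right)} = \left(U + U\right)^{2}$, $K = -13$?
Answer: $-832$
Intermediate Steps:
$s{\left(O,U \right)} = 4 U^{2}$ ($s{\left(O,U \right)} = \left(2 U\right)^{2} = 4 U^{2}$)
$z = -13$
$z s{\left(2,4 \right)} = - 13 \cdot 4 \cdot 4^{2} = - 13 \cdot 4 \cdot 16 = \left(-13\right) 64 = -832$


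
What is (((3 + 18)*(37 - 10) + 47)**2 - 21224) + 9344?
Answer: 365116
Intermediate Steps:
(((3 + 18)*(37 - 10) + 47)**2 - 21224) + 9344 = ((21*27 + 47)**2 - 21224) + 9344 = ((567 + 47)**2 - 21224) + 9344 = (614**2 - 21224) + 9344 = (376996 - 21224) + 9344 = 355772 + 9344 = 365116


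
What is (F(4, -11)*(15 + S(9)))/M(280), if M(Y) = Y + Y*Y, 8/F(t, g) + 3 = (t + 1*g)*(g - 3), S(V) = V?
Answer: 24/934325 ≈ 2.5687e-5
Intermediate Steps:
F(t, g) = 8/(-3 + (-3 + g)*(g + t)) (F(t, g) = 8/(-3 + (t + 1*g)*(g - 3)) = 8/(-3 + (t + g)*(-3 + g)) = 8/(-3 + (g + t)*(-3 + g)) = 8/(-3 + (-3 + g)*(g + t)))
M(Y) = Y + Y²
(F(4, -11)*(15 + S(9)))/M(280) = ((8/(-3 + (-11)² - 3*(-11) - 3*4 - 11*4))*(15 + 9))/((280*(1 + 280))) = ((8/(-3 + 121 + 33 - 12 - 44))*24)/((280*281)) = ((8/95)*24)/78680 = ((8*(1/95))*24)*(1/78680) = ((8/95)*24)*(1/78680) = (192/95)*(1/78680) = 24/934325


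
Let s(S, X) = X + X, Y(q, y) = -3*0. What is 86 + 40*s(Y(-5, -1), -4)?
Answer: -234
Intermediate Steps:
Y(q, y) = 0
s(S, X) = 2*X
86 + 40*s(Y(-5, -1), -4) = 86 + 40*(2*(-4)) = 86 + 40*(-8) = 86 - 320 = -234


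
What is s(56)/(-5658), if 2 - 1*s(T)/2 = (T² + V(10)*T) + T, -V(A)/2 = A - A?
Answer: 3190/2829 ≈ 1.1276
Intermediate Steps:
V(A) = 0 (V(A) = -2*(A - A) = -2*0 = 0)
s(T) = 4 - 2*T - 2*T² (s(T) = 4 - 2*((T² + 0*T) + T) = 4 - 2*((T² + 0) + T) = 4 - 2*(T² + T) = 4 - 2*(T + T²) = 4 + (-2*T - 2*T²) = 4 - 2*T - 2*T²)
s(56)/(-5658) = (4 - 2*56 - 2*56²)/(-5658) = (4 - 112 - 2*3136)*(-1/5658) = (4 - 112 - 6272)*(-1/5658) = -6380*(-1/5658) = 3190/2829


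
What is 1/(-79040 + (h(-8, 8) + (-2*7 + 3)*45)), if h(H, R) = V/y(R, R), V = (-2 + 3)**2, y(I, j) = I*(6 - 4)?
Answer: -16/1272559 ≈ -1.2573e-5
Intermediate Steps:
y(I, j) = 2*I (y(I, j) = I*2 = 2*I)
V = 1 (V = 1**2 = 1)
h(H, R) = 1/(2*R)
1/(-79040 + (h(-8, 8) + (-2*7 + 3)*45)) = 1/(-79040 + ((1/2)/8 + (-2*7 + 3)*45)) = 1/(-79040 + ((1/2)*(1/8) + (-14 + 3)*45)) = 1/(-79040 + (1/16 - 11*45)) = 1/(-79040 + (1/16 - 495)) = 1/(-79040 - 7919/16) = 1/(-1272559/16) = -16/1272559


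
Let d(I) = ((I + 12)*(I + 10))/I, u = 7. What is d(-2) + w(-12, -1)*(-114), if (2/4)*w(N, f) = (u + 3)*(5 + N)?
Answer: 15920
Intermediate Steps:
d(I) = (10 + I)*(12 + I)/I (d(I) = ((12 + I)*(10 + I))/I = ((10 + I)*(12 + I))/I = (10 + I)*(12 + I)/I)
w(N, f) = 100 + 20*N (w(N, f) = 2*((7 + 3)*(5 + N)) = 2*(10*(5 + N)) = 2*(50 + 10*N) = 100 + 20*N)
d(-2) + w(-12, -1)*(-114) = (22 - 2 + 120/(-2)) + (100 + 20*(-12))*(-114) = (22 - 2 + 120*(-½)) + (100 - 240)*(-114) = (22 - 2 - 60) - 140*(-114) = -40 + 15960 = 15920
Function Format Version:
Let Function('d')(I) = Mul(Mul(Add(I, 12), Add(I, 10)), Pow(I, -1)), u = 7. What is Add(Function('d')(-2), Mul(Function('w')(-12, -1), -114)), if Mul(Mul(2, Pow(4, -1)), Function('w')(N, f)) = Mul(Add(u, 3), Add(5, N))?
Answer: 15920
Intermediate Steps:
Function('d')(I) = Mul(Pow(I, -1), Add(10, I), Add(12, I)) (Function('d')(I) = Mul(Mul(Add(12, I), Add(10, I)), Pow(I, -1)) = Mul(Mul(Add(10, I), Add(12, I)), Pow(I, -1)) = Mul(Pow(I, -1), Add(10, I), Add(12, I)))
Function('w')(N, f) = Add(100, Mul(20, N)) (Function('w')(N, f) = Mul(2, Mul(Add(7, 3), Add(5, N))) = Mul(2, Mul(10, Add(5, N))) = Mul(2, Add(50, Mul(10, N))) = Add(100, Mul(20, N)))
Add(Function('d')(-2), Mul(Function('w')(-12, -1), -114)) = Add(Add(22, -2, Mul(120, Pow(-2, -1))), Mul(Add(100, Mul(20, -12)), -114)) = Add(Add(22, -2, Mul(120, Rational(-1, 2))), Mul(Add(100, -240), -114)) = Add(Add(22, -2, -60), Mul(-140, -114)) = Add(-40, 15960) = 15920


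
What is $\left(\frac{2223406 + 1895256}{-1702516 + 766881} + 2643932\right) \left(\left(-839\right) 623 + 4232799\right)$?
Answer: $\frac{9177869267788392116}{935635} \approx 9.8092 \cdot 10^{12}$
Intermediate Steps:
$\left(\frac{2223406 + 1895256}{-1702516 + 766881} + 2643932\right) \left(\left(-839\right) 623 + 4232799\right) = \left(\frac{4118662}{-935635} + 2643932\right) \left(-522697 + 4232799\right) = \left(4118662 \left(- \frac{1}{935635}\right) + 2643932\right) 3710102 = \left(- \frac{4118662}{935635} + 2643932\right) 3710102 = \frac{2473751198158}{935635} \cdot 3710102 = \frac{9177869267788392116}{935635}$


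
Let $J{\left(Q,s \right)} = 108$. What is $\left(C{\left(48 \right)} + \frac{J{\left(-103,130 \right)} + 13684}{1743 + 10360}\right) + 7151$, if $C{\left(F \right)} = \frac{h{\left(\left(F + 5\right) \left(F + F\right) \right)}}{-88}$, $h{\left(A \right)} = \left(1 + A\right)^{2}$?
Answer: $- \frac{305825051503}{1065064} \approx -2.8714 \cdot 10^{5}$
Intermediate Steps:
$C{\left(F \right)} = - \frac{\left(1 + 2 F \left(5 + F\right)\right)^{2}}{88}$ ($C{\left(F \right)} = \frac{\left(1 + \left(F + 5\right) \left(F + F\right)\right)^{2}}{-88} = \left(1 + \left(5 + F\right) 2 F\right)^{2} \left(- \frac{1}{88}\right) = \left(1 + 2 F \left(5 + F\right)\right)^{2} \left(- \frac{1}{88}\right) = - \frac{\left(1 + 2 F \left(5 + F\right)\right)^{2}}{88}$)
$\left(C{\left(48 \right)} + \frac{J{\left(-103,130 \right)} + 13684}{1743 + 10360}\right) + 7151 = \left(- \frac{\left(1 + 2 \cdot 48 \left(5 + 48\right)\right)^{2}}{88} + \frac{108 + 13684}{1743 + 10360}\right) + 7151 = \left(- \frac{\left(1 + 2 \cdot 48 \cdot 53\right)^{2}}{88} + \frac{13792}{12103}\right) + 7151 = \left(- \frac{\left(1 + 5088\right)^{2}}{88} + 13792 \cdot \frac{1}{12103}\right) + 7151 = \left(- \frac{5089^{2}}{88} + \frac{13792}{12103}\right) + 7151 = \left(\left(- \frac{1}{88}\right) 25897921 + \frac{13792}{12103}\right) + 7151 = \left(- \frac{25897921}{88} + \frac{13792}{12103}\right) + 7151 = - \frac{313441324167}{1065064} + 7151 = - \frac{305825051503}{1065064}$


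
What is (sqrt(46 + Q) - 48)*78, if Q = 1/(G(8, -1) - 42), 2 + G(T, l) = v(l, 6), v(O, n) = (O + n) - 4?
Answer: -3744 + 78*sqrt(85011)/43 ≈ -3215.1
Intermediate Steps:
v(O, n) = -4 + O + n
G(T, l) = l (G(T, l) = -2 + (-4 + l + 6) = -2 + (2 + l) = l)
Q = -1/43 (Q = 1/(-1 - 42) = 1/(-43) = -1/43 ≈ -0.023256)
(sqrt(46 + Q) - 48)*78 = (sqrt(46 - 1/43) - 48)*78 = (sqrt(1977/43) - 48)*78 = (sqrt(85011)/43 - 48)*78 = (-48 + sqrt(85011)/43)*78 = -3744 + 78*sqrt(85011)/43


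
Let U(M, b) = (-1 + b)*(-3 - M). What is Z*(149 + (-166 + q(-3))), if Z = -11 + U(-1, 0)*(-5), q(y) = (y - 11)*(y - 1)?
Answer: -819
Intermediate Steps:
q(y) = (-1 + y)*(-11 + y) (q(y) = (-11 + y)*(-1 + y) = (-1 + y)*(-11 + y))
Z = -21 (Z = -11 + (3 - 1 - 3*0 - 1*(-1)*0)*(-5) = -11 + (3 - 1 + 0 + 0)*(-5) = -11 + 2*(-5) = -11 - 10 = -21)
Z*(149 + (-166 + q(-3))) = -21*(149 + (-166 + (11 + (-3)**2 - 12*(-3)))) = -21*(149 + (-166 + (11 + 9 + 36))) = -21*(149 + (-166 + 56)) = -21*(149 - 110) = -21*39 = -819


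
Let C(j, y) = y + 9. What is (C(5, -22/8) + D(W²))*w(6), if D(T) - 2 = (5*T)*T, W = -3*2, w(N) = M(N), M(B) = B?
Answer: 77859/2 ≈ 38930.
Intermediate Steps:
C(j, y) = 9 + y
w(N) = N
W = -6
D(T) = 2 + 5*T² (D(T) = 2 + (5*T)*T = 2 + 5*T²)
(C(5, -22/8) + D(W²))*w(6) = ((9 - 22/8) + (2 + 5*((-6)²)²))*6 = ((9 - 22*⅛) + (2 + 5*36²))*6 = ((9 - 11/4) + (2 + 5*1296))*6 = (25/4 + (2 + 6480))*6 = (25/4 + 6482)*6 = (25953/4)*6 = 77859/2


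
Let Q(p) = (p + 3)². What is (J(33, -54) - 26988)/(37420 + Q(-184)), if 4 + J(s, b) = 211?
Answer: -26781/70181 ≈ -0.38160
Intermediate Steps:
J(s, b) = 207 (J(s, b) = -4 + 211 = 207)
Q(p) = (3 + p)²
(J(33, -54) - 26988)/(37420 + Q(-184)) = (207 - 26988)/(37420 + (3 - 184)²) = -26781/(37420 + (-181)²) = -26781/(37420 + 32761) = -26781/70181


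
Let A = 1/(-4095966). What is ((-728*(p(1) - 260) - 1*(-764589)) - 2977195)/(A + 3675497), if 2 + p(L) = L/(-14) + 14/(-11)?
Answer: -91052529562596/165601818196111 ≈ -0.54983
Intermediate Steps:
p(L) = -36/11 - L/14 (p(L) = -2 + (L/(-14) + 14/(-11)) = -2 + (L*(-1/14) + 14*(-1/11)) = -2 + (-L/14 - 14/11) = -2 + (-14/11 - L/14) = -36/11 - L/14)
A = -1/4095966 ≈ -2.4414e-7
((-728*(p(1) - 260) - 1*(-764589)) - 2977195)/(A + 3675497) = ((-728*((-36/11 - 1/14*1) - 260) - 1*(-764589)) - 2977195)/(-1/4095966 + 3675497) = ((-728*((-36/11 - 1/14) - 260) + 764589) - 2977195)/(15054710745101/4095966) = ((-728*(-515/154 - 260) + 764589) - 2977195)*(4095966/15054710745101) = ((-728*(-40555/154) + 764589) - 2977195)*(4095966/15054710745101) = ((2108860/11 + 764589) - 2977195)*(4095966/15054710745101) = (10519339/11 - 2977195)*(4095966/15054710745101) = -22229806/11*4095966/15054710745101 = -91052529562596/165601818196111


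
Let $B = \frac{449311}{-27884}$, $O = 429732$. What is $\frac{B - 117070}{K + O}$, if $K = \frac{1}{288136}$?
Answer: $- \frac{235178705944494}{863158000343963} \approx -0.27246$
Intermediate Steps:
$B = - \frac{449311}{27884}$ ($B = 449311 \left(- \frac{1}{27884}\right) = - \frac{449311}{27884} \approx -16.114$)
$K = \frac{1}{288136} \approx 3.4706 \cdot 10^{-6}$
$\frac{B - 117070}{K + O} = \frac{- \frac{449311}{27884} - 117070}{\frac{1}{288136} + 429732} = - \frac{3264829191}{27884 \cdot \frac{123821259553}{288136}} = \left(- \frac{3264829191}{27884}\right) \frac{288136}{123821259553} = - \frac{235178705944494}{863158000343963}$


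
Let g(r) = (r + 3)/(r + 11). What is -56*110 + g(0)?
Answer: -67757/11 ≈ -6159.7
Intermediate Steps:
g(r) = (3 + r)/(11 + r)
-56*110 + g(0) = -56*110 + (3 + 0)/(11 + 0) = -6160 + 3/11 = -67757/11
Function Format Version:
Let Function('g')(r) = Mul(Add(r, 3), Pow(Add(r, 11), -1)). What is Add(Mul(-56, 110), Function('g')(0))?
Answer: Rational(-67757, 11) ≈ -6159.7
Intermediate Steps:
Function('g')(r) = Mul(Pow(Add(11, r), -1), Add(3, r)) (Function('g')(r) = Mul(Add(3, r), Pow(Add(11, r), -1)) = Mul(Pow(Add(11, r), -1), Add(3, r)))
Add(Mul(-56, 110), Function('g')(0)) = Add(Mul(-56, 110), Mul(Pow(Add(11, 0), -1), Add(3, 0))) = Add(-6160, Mul(Pow(11, -1), 3)) = Add(-6160, Mul(Rational(1, 11), 3)) = Add(-6160, Rational(3, 11)) = Rational(-67757, 11)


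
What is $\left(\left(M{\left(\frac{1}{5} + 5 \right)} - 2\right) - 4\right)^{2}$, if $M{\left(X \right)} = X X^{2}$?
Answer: $\frac{283114276}{15625} \approx 18119.0$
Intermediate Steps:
$M{\left(X \right)} = X^{3}$
$\left(\left(M{\left(\frac{1}{5} + 5 \right)} - 2\right) - 4\right)^{2} = \left(\left(\left(\frac{1}{5} + 5\right)^{3} - 2\right) - 4\right)^{2} = \left(\left(\left(\frac{26}{5}\right)^{3} - 2\right) - 4\right)^{2} = \left(\left(\frac{17576}{125} - 2\right) - 4\right)^{2} = \left(\frac{17326}{125} - 4\right)^{2} = \left(\frac{16826}{125}\right)^{2} = \frac{283114276}{15625}$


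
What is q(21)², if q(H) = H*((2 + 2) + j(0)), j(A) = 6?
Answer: 44100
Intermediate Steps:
q(H) = 10*H (q(H) = H*((2 + 2) + 6) = H*(4 + 6) = H*10 = 10*H)
q(21)² = (10*21)² = 210² = 44100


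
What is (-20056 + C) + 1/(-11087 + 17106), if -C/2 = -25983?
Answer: 192066291/6019 ≈ 31910.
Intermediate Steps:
C = 51966 (C = -2*(-25983) = 51966)
(-20056 + C) + 1/(-11087 + 17106) = (-20056 + 51966) + 1/(-11087 + 17106) = 31910 + 1/6019 = 192066291/6019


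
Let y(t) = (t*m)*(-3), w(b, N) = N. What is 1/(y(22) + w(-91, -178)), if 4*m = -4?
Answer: -1/112 ≈ -0.0089286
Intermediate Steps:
m = -1 (m = (¼)*(-4) = -1)
y(t) = 3*t (y(t) = (t*(-1))*(-3) = -t*(-3) = 3*t)
1/(y(22) + w(-91, -178)) = 1/(3*22 - 178) = 1/(66 - 178) = 1/(-112) = -1/112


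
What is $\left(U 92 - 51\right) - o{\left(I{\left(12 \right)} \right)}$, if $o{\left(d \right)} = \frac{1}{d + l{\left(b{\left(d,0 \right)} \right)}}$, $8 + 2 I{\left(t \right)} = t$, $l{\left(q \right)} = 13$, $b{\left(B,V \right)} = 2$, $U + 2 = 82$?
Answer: $\frac{109634}{15} \approx 7308.9$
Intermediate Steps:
$U = 80$ ($U = -2 + 82 = 80$)
$I{\left(t \right)} = -4 + \frac{t}{2}$
$o{\left(d \right)} = \frac{1}{13 + d}$ ($o{\left(d \right)} = \frac{1}{d + 13} = \frac{1}{13 + d}$)
$\left(U 92 - 51\right) - o{\left(I{\left(12 \right)} \right)} = \left(80 \cdot 92 - 51\right) - \frac{1}{13 + \left(-4 + \frac{1}{2} \cdot 12\right)} = \left(7360 - 51\right) - \frac{1}{13 + \left(-4 + 6\right)} = 7309 - \frac{1}{13 + 2} = 7309 - \frac{1}{15} = \frac{109634}{15}$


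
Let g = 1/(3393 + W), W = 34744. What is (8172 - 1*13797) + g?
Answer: -214520624/38137 ≈ -5625.0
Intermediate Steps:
g = 1/38137 (g = 1/(3393 + 34744) = 1/38137 ≈ 2.6221e-5)
(8172 - 1*13797) + g = (8172 - 1*13797) + 1/38137 = (8172 - 13797) + 1/38137 = -5625 + 1/38137 = -214520624/38137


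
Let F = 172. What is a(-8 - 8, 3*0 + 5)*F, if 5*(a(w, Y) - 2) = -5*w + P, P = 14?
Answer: 17888/5 ≈ 3577.6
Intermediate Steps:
a(w, Y) = 24/5 - w (a(w, Y) = 2 + (-5*w + 14)/5 = 2 + (14 - 5*w)/5 = 2 + (14/5 - w) = 24/5 - w)
a(-8 - 8, 3*0 + 5)*F = (24/5 - (-8 - 8))*172 = (24/5 - 1*(-16))*172 = (24/5 + 16)*172 = (104/5)*172 = 17888/5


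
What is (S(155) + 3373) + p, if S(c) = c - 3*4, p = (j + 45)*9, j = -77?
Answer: 3228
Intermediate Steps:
p = -288 (p = (-77 + 45)*9 = -32*9 = -288)
S(c) = -12 + c (S(c) = c - 12 = -12 + c)
(S(155) + 3373) + p = ((-12 + 155) + 3373) - 288 = (143 + 3373) - 288 = 3516 - 288 = 3228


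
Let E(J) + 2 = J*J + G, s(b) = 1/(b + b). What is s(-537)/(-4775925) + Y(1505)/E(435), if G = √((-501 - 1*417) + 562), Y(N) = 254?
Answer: 782634392818219/583040975102828550 - 508*I*√89/35805344085 ≈ 0.0013423 - 1.3385e-7*I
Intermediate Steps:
G = 2*I*√89 (G = √((-501 - 417) + 562) = √(-918 + 562) = √(-356) = 2*I*√89 ≈ 18.868*I)
s(b) = 1/(2*b)
E(J) = -2 + J² + 2*I*√89 (E(J) = -2 + (J*J + 2*I*√89) = -2 + (J² + 2*I*√89) = -2 + J² + 2*I*√89)
s(-537)/(-4775925) + Y(1505)/E(435) = ((½)/(-537))/(-4775925) + 254/(-2 + 435² + 2*I*√89) = ((½)*(-1/537))*(-1/4775925) + 254/(-2 + 189225 + 2*I*√89) = -1/1074*(-1/4775925) + 254/(189223 + 2*I*√89) = 1/5129343450 + 254/(189223 + 2*I*√89)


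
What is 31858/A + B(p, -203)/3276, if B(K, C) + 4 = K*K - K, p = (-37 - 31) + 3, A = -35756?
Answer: 436459/1045863 ≈ 0.41732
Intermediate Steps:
p = -65 (p = -68 + 3 = -65)
B(K, C) = -4 + K² - K (B(K, C) = -4 + (K*K - K) = -4 + (K² - K) = -4 + K² - K)
31858/A + B(p, -203)/3276 = 31858/(-35756) + (-4 + (-65)² - 1*(-65))/3276 = 31858*(-1/35756) + (-4 + 4225 + 65)*(1/3276) = -15929/17878 + 4286*(1/3276) = -15929/17878 + 2143/1638 = 436459/1045863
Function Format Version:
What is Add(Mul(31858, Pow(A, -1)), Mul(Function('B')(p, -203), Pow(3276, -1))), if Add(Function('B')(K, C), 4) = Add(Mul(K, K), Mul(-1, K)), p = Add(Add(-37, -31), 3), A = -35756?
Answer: Rational(436459, 1045863) ≈ 0.41732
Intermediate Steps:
p = -65 (p = Add(-68, 3) = -65)
Function('B')(K, C) = Add(-4, Pow(K, 2), Mul(-1, K)) (Function('B')(K, C) = Add(-4, Add(Mul(K, K), Mul(-1, K))) = Add(-4, Add(Pow(K, 2), Mul(-1, K))) = Add(-4, Pow(K, 2), Mul(-1, K)))
Add(Mul(31858, Pow(A, -1)), Mul(Function('B')(p, -203), Pow(3276, -1))) = Add(Mul(31858, Pow(-35756, -1)), Mul(Add(-4, Pow(-65, 2), Mul(-1, -65)), Pow(3276, -1))) = Add(Mul(31858, Rational(-1, 35756)), Mul(Add(-4, 4225, 65), Rational(1, 3276))) = Add(Rational(-15929, 17878), Mul(4286, Rational(1, 3276))) = Add(Rational(-15929, 17878), Rational(2143, 1638)) = Rational(436459, 1045863)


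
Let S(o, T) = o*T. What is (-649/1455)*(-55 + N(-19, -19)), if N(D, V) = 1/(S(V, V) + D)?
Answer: 12207041/497610 ≈ 24.531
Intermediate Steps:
S(o, T) = T*o
N(D, V) = 1/(D + V²) (N(D, V) = 1/(V*V + D) = 1/(V² + D) = 1/(D + V²))
(-649/1455)*(-55 + N(-19, -19)) = (-649/1455)*(-55 + 1/(-19 + (-19)²)) = (-649*1/1455)*(-55 + 1/(-19 + 361)) = -649*(-55 + 1/342)/1455 = -649/1455*(-18809/342) = 12207041/497610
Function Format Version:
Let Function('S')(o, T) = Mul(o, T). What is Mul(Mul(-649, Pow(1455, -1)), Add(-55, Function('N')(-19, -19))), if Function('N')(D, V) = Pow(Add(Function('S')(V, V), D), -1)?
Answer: Rational(12207041, 497610) ≈ 24.531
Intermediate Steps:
Function('S')(o, T) = Mul(T, o)
Function('N')(D, V) = Pow(Add(D, Pow(V, 2)), -1) (Function('N')(D, V) = Pow(Add(Mul(V, V), D), -1) = Pow(Add(Pow(V, 2), D), -1) = Pow(Add(D, Pow(V, 2)), -1))
Mul(Mul(-649, Pow(1455, -1)), Add(-55, Function('N')(-19, -19))) = Mul(Mul(-649, Pow(1455, -1)), Add(-55, Pow(Add(-19, Pow(-19, 2)), -1))) = Mul(Mul(-649, Rational(1, 1455)), Add(-55, Pow(Add(-19, 361), -1))) = Mul(Rational(-649, 1455), Add(-55, Pow(342, -1))) = Mul(Rational(-649, 1455), Add(-55, Rational(1, 342))) = Mul(Rational(-649, 1455), Rational(-18809, 342)) = Rational(12207041, 497610)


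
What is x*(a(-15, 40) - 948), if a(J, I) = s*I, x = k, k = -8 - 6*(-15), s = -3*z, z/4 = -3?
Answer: 40344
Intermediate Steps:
z = -12 (z = 4*(-3) = -12)
s = 36 (s = -3*(-12) = 36)
k = 82 (k = -8 + 90 = 82)
x = 82
a(J, I) = 36*I
x*(a(-15, 40) - 948) = 82*(36*40 - 948) = 82*(1440 - 948) = 82*492 = 40344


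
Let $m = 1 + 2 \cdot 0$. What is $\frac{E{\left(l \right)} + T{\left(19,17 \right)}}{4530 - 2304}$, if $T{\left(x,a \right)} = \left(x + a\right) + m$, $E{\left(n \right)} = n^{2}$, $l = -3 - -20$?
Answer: $\frac{163}{1113} \approx 0.14645$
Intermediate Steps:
$l = 17$ ($l = -3 + 20 = 17$)
$m = 1$ ($m = 1 + 0 = 1$)
$T{\left(x,a \right)} = 1 + a + x$ ($T{\left(x,a \right)} = \left(x + a\right) + 1 = \left(a + x\right) + 1 = 1 + a + x$)
$\frac{E{\left(l \right)} + T{\left(19,17 \right)}}{4530 - 2304} = \frac{17^{2} + \left(1 + 17 + 19\right)}{4530 - 2304} = \frac{289 + 37}{2226} = 326 \cdot \frac{1}{2226} = \frac{163}{1113}$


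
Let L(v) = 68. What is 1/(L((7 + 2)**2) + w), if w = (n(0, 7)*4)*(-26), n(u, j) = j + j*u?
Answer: -1/660 ≈ -0.0015152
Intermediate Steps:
w = -728 (w = ((7*(1 + 0))*4)*(-26) = ((7*1)*4)*(-26) = (7*4)*(-26) = 28*(-26) = -728)
1/(L((7 + 2)**2) + w) = 1/(68 - 728) = 1/(-660) = -1/660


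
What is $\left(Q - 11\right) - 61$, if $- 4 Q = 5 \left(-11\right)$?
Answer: $- \frac{233}{4} \approx -58.25$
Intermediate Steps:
$Q = \frac{55}{4}$ ($Q = - \frac{5 \left(-11\right)}{4} = \left(- \frac{1}{4}\right) \left(-55\right) = \frac{55}{4} \approx 13.75$)
$\left(Q - 11\right) - 61 = \left(\frac{55}{4} - 11\right) - 61 = \frac{11}{4} - 61 = - \frac{233}{4}$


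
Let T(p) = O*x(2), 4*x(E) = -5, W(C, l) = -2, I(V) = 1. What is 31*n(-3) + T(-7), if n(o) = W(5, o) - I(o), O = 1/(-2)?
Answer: -739/8 ≈ -92.375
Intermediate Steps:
x(E) = -5/4 (x(E) = (1/4)*(-5) = -5/4)
O = -1/2 ≈ -0.50000
n(o) = -3 (n(o) = -2 - 1*1 = -2 - 1 = -3)
T(p) = 5/8 (T(p) = -1/2*(-5/4) = 5/8)
31*n(-3) + T(-7) = 31*(-3) + 5/8 = -93 + 5/8 = -739/8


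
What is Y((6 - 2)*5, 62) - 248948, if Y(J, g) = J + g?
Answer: -248866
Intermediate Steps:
Y((6 - 2)*5, 62) - 248948 = ((6 - 2)*5 + 62) - 248948 = (4*5 + 62) - 248948 = (20 + 62) - 248948 = 82 - 248948 = -248866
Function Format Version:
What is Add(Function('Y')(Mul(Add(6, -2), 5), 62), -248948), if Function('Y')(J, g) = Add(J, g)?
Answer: -248866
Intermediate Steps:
Add(Function('Y')(Mul(Add(6, -2), 5), 62), -248948) = Add(Add(Mul(Add(6, -2), 5), 62), -248948) = Add(Add(Mul(4, 5), 62), -248948) = Add(Add(20, 62), -248948) = Add(82, -248948) = -248866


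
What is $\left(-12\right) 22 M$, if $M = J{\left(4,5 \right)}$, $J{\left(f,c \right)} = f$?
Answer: $-1056$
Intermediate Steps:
$M = 4$
$\left(-12\right) 22 M = \left(-12\right) 22 \cdot 4 = \left(-264\right) 4 = -1056$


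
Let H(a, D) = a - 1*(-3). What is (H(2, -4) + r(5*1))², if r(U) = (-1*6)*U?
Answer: 625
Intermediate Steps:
r(U) = -6*U
H(a, D) = 3 + a (H(a, D) = a + 3 = 3 + a)
(H(2, -4) + r(5*1))² = ((3 + 2) - 30)² = (5 - 6*5)² = (5 - 30)² = (-25)² = 625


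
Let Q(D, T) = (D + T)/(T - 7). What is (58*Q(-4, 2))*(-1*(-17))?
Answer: 1972/5 ≈ 394.40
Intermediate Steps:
Q(D, T) = (D + T)/(-7 + T)
(58*Q(-4, 2))*(-1*(-17)) = (58*((-4 + 2)/(-7 + 2)))*(-1*(-17)) = (58*(-2/(-5)))*17 = (58*(-1/5*(-2)))*17 = (58*(2/5))*17 = (116/5)*17 = 1972/5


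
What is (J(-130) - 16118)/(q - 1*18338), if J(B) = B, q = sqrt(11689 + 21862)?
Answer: 297955824/336248693 + 16248*sqrt(33551)/336248693 ≈ 0.89497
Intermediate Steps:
q = sqrt(33551) ≈ 183.17
(J(-130) - 16118)/(q - 1*18338) = (-130 - 16118)/(sqrt(33551) - 1*18338) = -16248/(sqrt(33551) - 18338) = -16248/(-18338 + sqrt(33551))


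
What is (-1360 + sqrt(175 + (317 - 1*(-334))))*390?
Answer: -530400 + 390*sqrt(826) ≈ -5.1919e+5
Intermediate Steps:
(-1360 + sqrt(175 + (317 - 1*(-334))))*390 = (-1360 + sqrt(175 + (317 + 334)))*390 = (-1360 + sqrt(175 + 651))*390 = (-1360 + sqrt(826))*390 = -530400 + 390*sqrt(826)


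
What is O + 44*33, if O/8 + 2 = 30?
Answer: 1676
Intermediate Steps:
O = 224 (O = -16 + 8*30 = -16 + 240 = 224)
O + 44*33 = 224 + 44*33 = 224 + 1452 = 1676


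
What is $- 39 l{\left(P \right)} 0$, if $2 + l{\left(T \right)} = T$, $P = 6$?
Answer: $0$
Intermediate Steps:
$l{\left(T \right)} = -2 + T$
$- 39 l{\left(P \right)} 0 = - 39 \left(-2 + 6\right) 0 = \left(-39\right) 4 \cdot 0 = \left(-156\right) 0 = 0$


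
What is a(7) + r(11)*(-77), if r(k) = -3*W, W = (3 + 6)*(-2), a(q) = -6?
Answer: -4164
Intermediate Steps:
W = -18 (W = 9*(-2) = -18)
r(k) = 54 (r(k) = -3*(-18) = 54)
a(7) + r(11)*(-77) = -6 + 54*(-77) = -6 - 4158 = -4164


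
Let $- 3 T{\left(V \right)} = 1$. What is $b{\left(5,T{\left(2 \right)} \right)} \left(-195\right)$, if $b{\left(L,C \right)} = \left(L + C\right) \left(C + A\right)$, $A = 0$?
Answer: $\frac{910}{3} \approx 303.33$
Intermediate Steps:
$T{\left(V \right)} = - \frac{1}{3}$ ($T{\left(V \right)} = \left(- \frac{1}{3}\right) 1 = - \frac{1}{3}$)
$b{\left(L,C \right)} = C \left(C + L\right)$ ($b{\left(L,C \right)} = \left(L + C\right) \left(C + 0\right) = \left(C + L\right) C = C \left(C + L\right)$)
$b{\left(5,T{\left(2 \right)} \right)} \left(-195\right) = - \frac{- \frac{1}{3} + 5}{3} \left(-195\right) = \left(- \frac{1}{3}\right) \frac{14}{3} \left(-195\right) = \left(- \frac{14}{9}\right) \left(-195\right) = \frac{910}{3}$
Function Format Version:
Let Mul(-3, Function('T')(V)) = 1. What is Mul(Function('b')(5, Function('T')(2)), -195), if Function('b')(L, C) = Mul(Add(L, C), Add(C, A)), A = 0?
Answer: Rational(910, 3) ≈ 303.33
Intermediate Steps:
Function('T')(V) = Rational(-1, 3) (Function('T')(V) = Mul(Rational(-1, 3), 1) = Rational(-1, 3))
Function('b')(L, C) = Mul(C, Add(C, L)) (Function('b')(L, C) = Mul(Add(L, C), Add(C, 0)) = Mul(Add(C, L), C) = Mul(C, Add(C, L)))
Mul(Function('b')(5, Function('T')(2)), -195) = Mul(Mul(Rational(-1, 3), Add(Rational(-1, 3), 5)), -195) = Mul(Mul(Rational(-1, 3), Rational(14, 3)), -195) = Mul(Rational(-14, 9), -195) = Rational(910, 3)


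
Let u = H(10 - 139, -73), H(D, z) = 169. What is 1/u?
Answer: 1/169 ≈ 0.0059172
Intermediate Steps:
u = 169
1/u = 1/169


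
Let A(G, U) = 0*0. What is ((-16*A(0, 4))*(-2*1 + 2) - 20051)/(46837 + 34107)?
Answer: -20051/80944 ≈ -0.24771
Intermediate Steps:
A(G, U) = 0
((-16*A(0, 4))*(-2*1 + 2) - 20051)/(46837 + 34107) = ((-16*0)*(-2*1 + 2) - 20051)/(46837 + 34107) = (0*(-2 + 2) - 20051)/80944 = (0*0 - 20051)*(1/80944) = (0 - 20051)*(1/80944) = -20051*1/80944 = -20051/80944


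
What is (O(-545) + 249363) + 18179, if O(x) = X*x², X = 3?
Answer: 1158617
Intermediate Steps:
O(x) = 3*x²
(O(-545) + 249363) + 18179 = (3*(-545)² + 249363) + 18179 = (3*297025 + 249363) + 18179 = (891075 + 249363) + 18179 = 1140438 + 18179 = 1158617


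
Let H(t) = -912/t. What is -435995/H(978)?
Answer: 71067185/152 ≈ 4.6755e+5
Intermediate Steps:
-435995/H(978) = -435995/((-912/978)) = -435995/((-912*1/978)) = -435995/(-152/163) = -435995*(-163/152) = 71067185/152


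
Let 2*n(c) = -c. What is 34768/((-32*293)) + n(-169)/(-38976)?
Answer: -84744365/22839936 ≈ -3.7104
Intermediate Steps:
n(c) = -c/2 (n(c) = (-c)/2 = -c/2)
34768/((-32*293)) + n(-169)/(-38976) = 34768/((-32*293)) - 1/2*(-169)/(-38976) = 34768/(-9376) + (169/2)*(-1/38976) = 34768*(-1/9376) - 169/77952 = -2173/586 - 169/77952 = -84744365/22839936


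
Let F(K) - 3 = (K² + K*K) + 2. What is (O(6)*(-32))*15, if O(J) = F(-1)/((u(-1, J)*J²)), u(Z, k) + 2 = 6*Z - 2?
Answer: 28/3 ≈ 9.3333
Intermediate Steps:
u(Z, k) = -4 + 6*Z (u(Z, k) = -2 + (6*Z - 2) = -2 + (-2 + 6*Z) = -4 + 6*Z)
F(K) = 5 + 2*K² (F(K) = 3 + ((K² + K*K) + 2) = 3 + ((K² + K²) + 2) = 3 + (2*K² + 2) = 3 + (2 + 2*K²) = 5 + 2*K²)
O(J) = -7/(10*J²) (O(J) = (5 + 2*(-1)²)/(((-4 + 6*(-1))*J²)) = (5 + 2*1)/(((-4 - 6)*J²)) = (5 + 2)/((-10*J²)) = 7*(-1/(10*J²)) = -7/(10*J²))
(O(6)*(-32))*15 = (-7/10/6²*(-32))*15 = (-7/10*1/36*(-32))*15 = -7/360*(-32)*15 = (28/45)*15 = 28/3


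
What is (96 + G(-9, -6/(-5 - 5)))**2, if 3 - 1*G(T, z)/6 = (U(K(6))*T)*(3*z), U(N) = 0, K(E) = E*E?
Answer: 12996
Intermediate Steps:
K(E) = E**2
G(T, z) = 18 (G(T, z) = 18 - 6*0*T*3*z = 18 - 0*3*z = 18 - 6*0 = 18 + 0 = 18)
(96 + G(-9, -6/(-5 - 5)))**2 = (96 + 18)**2 = 114**2 = 12996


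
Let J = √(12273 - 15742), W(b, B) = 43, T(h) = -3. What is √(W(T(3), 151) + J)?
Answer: √(43 + I*√3469) ≈ 7.6133 + 3.8681*I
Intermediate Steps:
J = I*√3469 (J = √(-3469) = I*√3469 ≈ 58.898*I)
√(W(T(3), 151) + J) = √(43 + I*√3469)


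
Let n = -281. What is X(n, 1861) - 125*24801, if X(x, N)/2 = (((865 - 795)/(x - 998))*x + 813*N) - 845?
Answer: -96945951/1279 ≈ -75798.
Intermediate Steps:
X(x, N) = -1690 + 1626*N + 140*x/(-998 + x) (X(x, N) = 2*((((865 - 795)/(x - 998))*x + 813*N) - 845) = 2*(((70/(-998 + x))*x + 813*N) - 845) = 2*((70*x/(-998 + x) + 813*N) - 845) = 2*((813*N + 70*x/(-998 + x)) - 845) = 2*(-845 + 813*N + 70*x/(-998 + x)) = -1690 + 1626*N + 140*x/(-998 + x))
X(n, 1861) - 125*24801 = 2*(843310 - 811374*1861 - 775*(-281) + 813*1861*(-281))/(-998 - 281) - 125*24801 = 2*(843310 - 1509967014 + 217775 - 425151033)/(-1279) - 3100125 = 2*(-1/1279)*(-1934056962) - 3100125 = 3868113924/1279 - 3100125 = -96945951/1279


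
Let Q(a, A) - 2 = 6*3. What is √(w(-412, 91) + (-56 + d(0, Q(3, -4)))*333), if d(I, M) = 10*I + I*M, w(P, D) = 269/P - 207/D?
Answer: I*√6554169406967/18746 ≈ 136.57*I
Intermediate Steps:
Q(a, A) = 20 (Q(a, A) = 2 + 6*3 = 2 + 18 = 20)
w(P, D) = -207/D + 269/P
√(w(-412, 91) + (-56 + d(0, Q(3, -4)))*333) = √((-207/91 + 269/(-412)) + (-56 + 0*(10 + 20))*333) = √((-207*1/91 + 269*(-1/412)) + (-56 + 0*30)*333) = √((-207/91 - 269/412) + (-56 + 0)*333) = √(-109763/37492 - 56*333) = √(-109763/37492 - 18648) = √(-699260579/37492) = I*√6554169406967/18746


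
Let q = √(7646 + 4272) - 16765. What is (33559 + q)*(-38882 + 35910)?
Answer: -49911768 - 2972*√11918 ≈ -5.0236e+7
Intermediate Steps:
q = -16765 + √11918 (q = √11918 - 16765 = -16765 + √11918 ≈ -16656.)
(33559 + q)*(-38882 + 35910) = (33559 + (-16765 + √11918))*(-38882 + 35910) = (16794 + √11918)*(-2972) = -49911768 - 2972*√11918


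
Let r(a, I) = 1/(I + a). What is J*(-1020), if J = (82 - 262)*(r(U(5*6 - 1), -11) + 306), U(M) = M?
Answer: 56191800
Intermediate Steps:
J = -55090 (J = (82 - 262)*(1/(-11 + (5*6 - 1)) + 306) = -180*(1/(-11 + (30 - 1)) + 306) = -180*(1/(-11 + 29) + 306) = -180*(1/18 + 306) = -180*5509/18 = -55090)
J*(-1020) = -55090*(-1020) = 56191800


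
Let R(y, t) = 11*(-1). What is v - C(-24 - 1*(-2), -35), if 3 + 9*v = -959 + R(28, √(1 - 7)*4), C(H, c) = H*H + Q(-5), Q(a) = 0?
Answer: -5329/9 ≈ -592.11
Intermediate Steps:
C(H, c) = H² (C(H, c) = H*H + 0 = H² + 0 = H²)
R(y, t) = -11
v = -973/9 (v = -⅓ + (-959 - 11)/9 = -⅓ + (⅑)*(-970) = -⅓ - 970/9 = -973/9 ≈ -108.11)
v - C(-24 - 1*(-2), -35) = -973/9 - (-24 - 1*(-2))² = -973/9 - (-24 + 2)² = -973/9 - 1*(-22)² = -973/9 - 1*484 = -973/9 - 484 = -5329/9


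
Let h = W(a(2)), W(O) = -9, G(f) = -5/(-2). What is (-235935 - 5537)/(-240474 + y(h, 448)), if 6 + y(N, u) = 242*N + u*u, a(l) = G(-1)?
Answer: 10976/1907 ≈ 5.7556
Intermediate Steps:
G(f) = 5/2 (G(f) = -5*(-½) = 5/2)
a(l) = 5/2
h = -9
y(N, u) = -6 + u² + 242*N (y(N, u) = -6 + (242*N + u*u) = -6 + (242*N + u²) = -6 + (u² + 242*N) = -6 + u² + 242*N)
(-235935 - 5537)/(-240474 + y(h, 448)) = (-235935 - 5537)/(-240474 + (-6 + 448² + 242*(-9))) = -241472/(-240474 + (-6 + 200704 - 2178)) = -241472/(-240474 + 198520) = -241472/(-41954) = -241472*(-1/41954) = 10976/1907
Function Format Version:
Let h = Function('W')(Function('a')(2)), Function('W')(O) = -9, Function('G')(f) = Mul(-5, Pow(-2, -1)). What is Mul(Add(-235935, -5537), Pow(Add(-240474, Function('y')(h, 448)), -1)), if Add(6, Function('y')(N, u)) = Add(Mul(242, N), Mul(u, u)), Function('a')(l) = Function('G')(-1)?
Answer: Rational(10976, 1907) ≈ 5.7556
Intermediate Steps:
Function('G')(f) = Rational(5, 2) (Function('G')(f) = Mul(-5, Rational(-1, 2)) = Rational(5, 2))
Function('a')(l) = Rational(5, 2)
h = -9
Function('y')(N, u) = Add(-6, Pow(u, 2), Mul(242, N)) (Function('y')(N, u) = Add(-6, Add(Mul(242, N), Mul(u, u))) = Add(-6, Add(Mul(242, N), Pow(u, 2))) = Add(-6, Add(Pow(u, 2), Mul(242, N))) = Add(-6, Pow(u, 2), Mul(242, N)))
Mul(Add(-235935, -5537), Pow(Add(-240474, Function('y')(h, 448)), -1)) = Mul(Add(-235935, -5537), Pow(Add(-240474, Add(-6, Pow(448, 2), Mul(242, -9))), -1)) = Mul(-241472, Pow(Add(-240474, Add(-6, 200704, -2178)), -1)) = Mul(-241472, Pow(Add(-240474, 198520), -1)) = Mul(-241472, Pow(-41954, -1)) = Mul(-241472, Rational(-1, 41954)) = Rational(10976, 1907)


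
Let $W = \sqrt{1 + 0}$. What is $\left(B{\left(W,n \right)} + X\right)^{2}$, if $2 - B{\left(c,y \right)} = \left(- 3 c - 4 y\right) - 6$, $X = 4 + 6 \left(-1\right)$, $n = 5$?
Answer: $841$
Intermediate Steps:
$W = 1$ ($W = \sqrt{1} = 1$)
$X = -2$ ($X = 4 - 6 = -2$)
$B{\left(c,y \right)} = 8 + 3 c + 4 y$ ($B{\left(c,y \right)} = 2 - \left(\left(- 3 c - 4 y\right) - 6\right) = 2 - \left(\left(- 4 y - 3 c\right) - 6\right) = 2 - \left(-6 - 4 y - 3 c\right) = 2 + \left(6 + 3 c + 4 y\right) = 8 + 3 c + 4 y$)
$\left(B{\left(W,n \right)} + X\right)^{2} = \left(\left(8 + 3 \cdot 1 + 4 \cdot 5\right) - 2\right)^{2} = \left(\left(8 + 3 + 20\right) - 2\right)^{2} = \left(31 - 2\right)^{2} = 29^{2} = 841$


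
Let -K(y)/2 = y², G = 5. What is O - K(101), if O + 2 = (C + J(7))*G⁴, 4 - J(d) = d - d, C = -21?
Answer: 9775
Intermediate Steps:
J(d) = 4 (J(d) = 4 - (d - d) = 4 - 1*0 = 4 + 0 = 4)
O = -10627 (O = -2 + (-21 + 4)*5⁴ = -2 - 17*625 = -2 - 10625 = -10627)
K(y) = -2*y²
O - K(101) = -10627 - (-2)*101² = -10627 - (-2)*10201 = -10627 - 1*(-20402) = -10627 + 20402 = 9775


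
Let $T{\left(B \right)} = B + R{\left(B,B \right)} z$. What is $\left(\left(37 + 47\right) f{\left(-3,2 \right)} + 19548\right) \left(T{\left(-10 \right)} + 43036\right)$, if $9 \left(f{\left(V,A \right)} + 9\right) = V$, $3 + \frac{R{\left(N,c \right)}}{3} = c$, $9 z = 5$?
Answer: $\frac{2420799932}{3} \approx 8.0693 \cdot 10^{8}$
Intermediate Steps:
$z = \frac{5}{9}$ ($z = \frac{1}{9} \cdot 5 = \frac{5}{9} \approx 0.55556$)
$R{\left(N,c \right)} = -9 + 3 c$
$f{\left(V,A \right)} = -9 + \frac{V}{9}$
$T{\left(B \right)} = -5 + \frac{8 B}{3}$ ($T{\left(B \right)} = B + \left(-9 + 3 B\right) \frac{5}{9} = B + \left(-5 + \frac{5 B}{3}\right) = -5 + \frac{8 B}{3}$)
$\left(\left(37 + 47\right) f{\left(-3,2 \right)} + 19548\right) \left(T{\left(-10 \right)} + 43036\right) = \left(\left(37 + 47\right) \left(-9 + \frac{1}{9} \left(-3\right)\right) + 19548\right) \left(\left(-5 + \frac{8}{3} \left(-10\right)\right) + 43036\right) = \left(84 \left(-9 - \frac{1}{3}\right) + 19548\right) \left(\left(-5 - \frac{80}{3}\right) + 43036\right) = \left(84 \left(- \frac{28}{3}\right) + 19548\right) \left(- \frac{95}{3} + 43036\right) = \left(-784 + 19548\right) \frac{129013}{3} = 18764 \cdot \frac{129013}{3} = \frac{2420799932}{3}$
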